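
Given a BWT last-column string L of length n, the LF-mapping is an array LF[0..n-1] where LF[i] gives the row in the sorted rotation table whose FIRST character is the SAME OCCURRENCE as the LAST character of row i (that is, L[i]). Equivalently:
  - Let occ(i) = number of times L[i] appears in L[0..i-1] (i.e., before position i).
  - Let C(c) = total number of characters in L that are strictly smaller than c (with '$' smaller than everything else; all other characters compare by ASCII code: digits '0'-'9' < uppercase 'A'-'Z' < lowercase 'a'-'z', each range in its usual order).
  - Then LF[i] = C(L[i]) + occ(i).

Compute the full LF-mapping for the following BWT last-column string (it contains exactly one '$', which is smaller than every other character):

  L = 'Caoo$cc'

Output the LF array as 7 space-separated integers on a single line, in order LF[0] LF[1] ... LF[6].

Char counts: '$':1, 'C':1, 'a':1, 'c':2, 'o':2
C (first-col start): C('$')=0, C('C')=1, C('a')=2, C('c')=3, C('o')=5
L[0]='C': occ=0, LF[0]=C('C')+0=1+0=1
L[1]='a': occ=0, LF[1]=C('a')+0=2+0=2
L[2]='o': occ=0, LF[2]=C('o')+0=5+0=5
L[3]='o': occ=1, LF[3]=C('o')+1=5+1=6
L[4]='$': occ=0, LF[4]=C('$')+0=0+0=0
L[5]='c': occ=0, LF[5]=C('c')+0=3+0=3
L[6]='c': occ=1, LF[6]=C('c')+1=3+1=4

Answer: 1 2 5 6 0 3 4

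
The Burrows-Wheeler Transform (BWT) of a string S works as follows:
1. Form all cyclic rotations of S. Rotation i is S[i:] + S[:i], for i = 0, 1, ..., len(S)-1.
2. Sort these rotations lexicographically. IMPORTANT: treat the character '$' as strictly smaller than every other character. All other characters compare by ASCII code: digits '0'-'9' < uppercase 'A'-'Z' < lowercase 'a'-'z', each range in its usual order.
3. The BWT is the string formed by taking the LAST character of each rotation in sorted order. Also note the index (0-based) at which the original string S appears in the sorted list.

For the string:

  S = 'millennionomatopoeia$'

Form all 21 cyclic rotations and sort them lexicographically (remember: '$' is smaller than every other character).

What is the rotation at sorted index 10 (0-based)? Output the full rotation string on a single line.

Answer: matopoeia$millenniono

Derivation:
All 21 rotations (rotation i = S[i:]+S[:i]):
  rot[0] = millennionomatopoeia$
  rot[1] = illennionomatopoeia$m
  rot[2] = llennionomatopoeia$mi
  rot[3] = lennionomatopoeia$mil
  rot[4] = ennionomatopoeia$mill
  rot[5] = nnionomatopoeia$mille
  rot[6] = nionomatopoeia$millen
  rot[7] = ionomatopoeia$millenn
  rot[8] = onomatopoeia$millenni
  rot[9] = nomatopoeia$millennio
  rot[10] = omatopoeia$millennion
  rot[11] = matopoeia$millenniono
  rot[12] = atopoeia$millennionom
  rot[13] = topoeia$millennionoma
  rot[14] = opoeia$millennionomat
  rot[15] = poeia$millennionomato
  rot[16] = oeia$millennionomatop
  rot[17] = eia$millennionomatopo
  rot[18] = ia$millennionomatopoe
  rot[19] = a$millennionomatopoei
  rot[20] = $millennionomatopoeia
Sorted (with $ < everything):
  sorted[0] = $millennionomatopoeia
  sorted[1] = a$millennionomatopoei
  sorted[2] = atopoeia$millennionom
  sorted[3] = eia$millennionomatopo
  sorted[4] = ennionomatopoeia$mill
  sorted[5] = ia$millennionomatopoe
  sorted[6] = illennionomatopoeia$m
  sorted[7] = ionomatopoeia$millenn
  sorted[8] = lennionomatopoeia$mil
  sorted[9] = llennionomatopoeia$mi
  sorted[10] = matopoeia$millenniono
  sorted[11] = millennionomatopoeia$
  sorted[12] = nionomatopoeia$millen
  sorted[13] = nnionomatopoeia$mille
  sorted[14] = nomatopoeia$millennio
  sorted[15] = oeia$millennionomatop
  sorted[16] = omatopoeia$millennion
  sorted[17] = onomatopoeia$millenni
  sorted[18] = opoeia$millennionomat
  sorted[19] = poeia$millennionomato
  sorted[20] = topoeia$millennionoma
sorted[10] = matopoeia$millenniono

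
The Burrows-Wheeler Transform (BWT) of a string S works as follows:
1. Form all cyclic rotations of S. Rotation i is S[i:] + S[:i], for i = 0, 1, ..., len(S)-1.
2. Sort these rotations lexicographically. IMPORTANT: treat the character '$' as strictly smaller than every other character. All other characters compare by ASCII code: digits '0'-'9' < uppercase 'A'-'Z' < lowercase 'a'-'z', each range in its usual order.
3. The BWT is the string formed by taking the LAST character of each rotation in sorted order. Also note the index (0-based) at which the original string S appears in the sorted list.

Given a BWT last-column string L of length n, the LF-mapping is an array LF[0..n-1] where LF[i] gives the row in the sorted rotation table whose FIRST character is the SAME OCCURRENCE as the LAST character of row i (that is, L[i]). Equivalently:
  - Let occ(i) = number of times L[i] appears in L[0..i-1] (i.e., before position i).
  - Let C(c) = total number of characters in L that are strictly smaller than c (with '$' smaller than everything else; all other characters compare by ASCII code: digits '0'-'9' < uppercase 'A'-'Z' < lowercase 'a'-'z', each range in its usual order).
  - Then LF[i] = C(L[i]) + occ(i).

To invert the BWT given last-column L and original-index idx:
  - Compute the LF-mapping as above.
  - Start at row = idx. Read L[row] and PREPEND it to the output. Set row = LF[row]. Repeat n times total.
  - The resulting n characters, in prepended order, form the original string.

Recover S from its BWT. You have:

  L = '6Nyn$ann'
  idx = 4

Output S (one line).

Answer: nannyN6$

Derivation:
LF mapping: 1 2 7 4 0 3 5 6
Walk LF starting at row 4, prepending L[row]:
  step 1: row=4, L[4]='$', prepend. Next row=LF[4]=0
  step 2: row=0, L[0]='6', prepend. Next row=LF[0]=1
  step 3: row=1, L[1]='N', prepend. Next row=LF[1]=2
  step 4: row=2, L[2]='y', prepend. Next row=LF[2]=7
  step 5: row=7, L[7]='n', prepend. Next row=LF[7]=6
  step 6: row=6, L[6]='n', prepend. Next row=LF[6]=5
  step 7: row=5, L[5]='a', prepend. Next row=LF[5]=3
  step 8: row=3, L[3]='n', prepend. Next row=LF[3]=4
Reversed output: nannyN6$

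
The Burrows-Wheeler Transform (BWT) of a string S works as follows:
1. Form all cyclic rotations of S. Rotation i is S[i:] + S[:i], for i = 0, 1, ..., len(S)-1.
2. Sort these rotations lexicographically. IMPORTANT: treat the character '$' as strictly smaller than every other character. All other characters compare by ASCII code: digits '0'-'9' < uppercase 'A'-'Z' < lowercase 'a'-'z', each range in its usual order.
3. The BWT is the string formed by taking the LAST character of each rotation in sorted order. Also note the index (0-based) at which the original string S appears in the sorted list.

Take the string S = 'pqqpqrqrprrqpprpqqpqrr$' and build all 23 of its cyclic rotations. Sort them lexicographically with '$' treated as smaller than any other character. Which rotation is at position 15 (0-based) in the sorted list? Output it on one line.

Answer: qrr$pqqpqrqrprrqpprpqqp

Derivation:
All 23 rotations (rotation i = S[i:]+S[:i]):
  rot[0] = pqqpqrqrprrqpprpqqpqrr$
  rot[1] = qqpqrqrprrqpprpqqpqrr$p
  rot[2] = qpqrqrprrqpprpqqpqrr$pq
  rot[3] = pqrqrprrqpprpqqpqrr$pqq
  rot[4] = qrqrprrqpprpqqpqrr$pqqp
  rot[5] = rqrprrqpprpqqpqrr$pqqpq
  rot[6] = qrprrqpprpqqpqrr$pqqpqr
  rot[7] = rprrqpprpqqpqrr$pqqpqrq
  rot[8] = prrqpprpqqpqrr$pqqpqrqr
  rot[9] = rrqpprpqqpqrr$pqqpqrqrp
  rot[10] = rqpprpqqpqrr$pqqpqrqrpr
  rot[11] = qpprpqqpqrr$pqqpqrqrprr
  rot[12] = pprpqqpqrr$pqqpqrqrprrq
  rot[13] = prpqqpqrr$pqqpqrqrprrqp
  rot[14] = rpqqpqrr$pqqpqrqrprrqpp
  rot[15] = pqqpqrr$pqqpqrqrprrqppr
  rot[16] = qqpqrr$pqqpqrqrprrqpprp
  rot[17] = qpqrr$pqqpqrqrprrqpprpq
  rot[18] = pqrr$pqqpqrqrprrqpprpqq
  rot[19] = qrr$pqqpqrqrprrqpprpqqp
  rot[20] = rr$pqqpqrqrprrqpprpqqpq
  rot[21] = r$pqqpqrqrprrqpprpqqpqr
  rot[22] = $pqqpqrqrprrqpprpqqpqrr
Sorted (with $ < everything):
  sorted[0] = $pqqpqrqrprrqpprpqqpqrr
  sorted[1] = pprpqqpqrr$pqqpqrqrprrq
  sorted[2] = pqqpqrqrprrqpprpqqpqrr$
  sorted[3] = pqqpqrr$pqqpqrqrprrqppr
  sorted[4] = pqrqrprrqpprpqqpqrr$pqq
  sorted[5] = pqrr$pqqpqrqrprrqpprpqq
  sorted[6] = prpqqpqrr$pqqpqrqrprrqp
  sorted[7] = prrqpprpqqpqrr$pqqpqrqr
  sorted[8] = qpprpqqpqrr$pqqpqrqrprr
  sorted[9] = qpqrqrprrqpprpqqpqrr$pq
  sorted[10] = qpqrr$pqqpqrqrprrqpprpq
  sorted[11] = qqpqrqrprrqpprpqqpqrr$p
  sorted[12] = qqpqrr$pqqpqrqrprrqpprp
  sorted[13] = qrprrqpprpqqpqrr$pqqpqr
  sorted[14] = qrqrprrqpprpqqpqrr$pqqp
  sorted[15] = qrr$pqqpqrqrprrqpprpqqp
  sorted[16] = r$pqqpqrqrprrqpprpqqpqr
  sorted[17] = rpqqpqrr$pqqpqrqrprrqpp
  sorted[18] = rprrqpprpqqpqrr$pqqpqrq
  sorted[19] = rqpprpqqpqrr$pqqpqrqrpr
  sorted[20] = rqrprrqpprpqqpqrr$pqqpq
  sorted[21] = rr$pqqpqrqrprrqpprpqqpq
  sorted[22] = rrqpprpqqpqrr$pqqpqrqrp
sorted[15] = qrr$pqqpqrqrprrqpprpqqp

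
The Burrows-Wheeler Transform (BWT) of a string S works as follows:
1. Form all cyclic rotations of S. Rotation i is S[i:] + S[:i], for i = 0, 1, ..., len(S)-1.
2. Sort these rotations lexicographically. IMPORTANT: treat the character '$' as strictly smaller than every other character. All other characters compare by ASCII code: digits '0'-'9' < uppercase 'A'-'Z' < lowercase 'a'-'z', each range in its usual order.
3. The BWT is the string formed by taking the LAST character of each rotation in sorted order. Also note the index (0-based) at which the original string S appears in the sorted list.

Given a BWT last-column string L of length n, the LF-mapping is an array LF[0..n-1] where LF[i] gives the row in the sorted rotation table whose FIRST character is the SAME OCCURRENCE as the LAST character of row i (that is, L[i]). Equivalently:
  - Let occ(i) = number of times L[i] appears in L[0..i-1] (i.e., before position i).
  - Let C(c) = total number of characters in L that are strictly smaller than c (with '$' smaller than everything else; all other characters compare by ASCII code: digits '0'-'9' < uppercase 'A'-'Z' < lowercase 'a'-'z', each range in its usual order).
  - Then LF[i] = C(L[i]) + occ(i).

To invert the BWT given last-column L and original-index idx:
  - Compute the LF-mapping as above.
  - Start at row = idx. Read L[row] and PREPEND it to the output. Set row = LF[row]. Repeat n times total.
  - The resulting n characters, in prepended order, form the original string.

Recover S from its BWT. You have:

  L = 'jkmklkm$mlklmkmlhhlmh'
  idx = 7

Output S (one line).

LF mapping: 4 5 15 6 10 7 16 0 17 11 8 12 18 9 19 13 1 2 14 20 3
Walk LF starting at row 7, prepending L[row]:
  step 1: row=7, L[7]='$', prepend. Next row=LF[7]=0
  step 2: row=0, L[0]='j', prepend. Next row=LF[0]=4
  step 3: row=4, L[4]='l', prepend. Next row=LF[4]=10
  step 4: row=10, L[10]='k', prepend. Next row=LF[10]=8
  step 5: row=8, L[8]='m', prepend. Next row=LF[8]=17
  step 6: row=17, L[17]='h', prepend. Next row=LF[17]=2
  step 7: row=2, L[2]='m', prepend. Next row=LF[2]=15
  step 8: row=15, L[15]='l', prepend. Next row=LF[15]=13
  step 9: row=13, L[13]='k', prepend. Next row=LF[13]=9
  step 10: row=9, L[9]='l', prepend. Next row=LF[9]=11
  step 11: row=11, L[11]='l', prepend. Next row=LF[11]=12
  step 12: row=12, L[12]='m', prepend. Next row=LF[12]=18
  step 13: row=18, L[18]='l', prepend. Next row=LF[18]=14
  step 14: row=14, L[14]='m', prepend. Next row=LF[14]=19
  step 15: row=19, L[19]='m', prepend. Next row=LF[19]=20
  step 16: row=20, L[20]='h', prepend. Next row=LF[20]=3
  step 17: row=3, L[3]='k', prepend. Next row=LF[3]=6
  step 18: row=6, L[6]='m', prepend. Next row=LF[6]=16
  step 19: row=16, L[16]='h', prepend. Next row=LF[16]=1
  step 20: row=1, L[1]='k', prepend. Next row=LF[1]=5
  step 21: row=5, L[5]='k', prepend. Next row=LF[5]=7
Reversed output: kkhmkhmmlmllklmhmklj$

Answer: kkhmkhmmlmllklmhmklj$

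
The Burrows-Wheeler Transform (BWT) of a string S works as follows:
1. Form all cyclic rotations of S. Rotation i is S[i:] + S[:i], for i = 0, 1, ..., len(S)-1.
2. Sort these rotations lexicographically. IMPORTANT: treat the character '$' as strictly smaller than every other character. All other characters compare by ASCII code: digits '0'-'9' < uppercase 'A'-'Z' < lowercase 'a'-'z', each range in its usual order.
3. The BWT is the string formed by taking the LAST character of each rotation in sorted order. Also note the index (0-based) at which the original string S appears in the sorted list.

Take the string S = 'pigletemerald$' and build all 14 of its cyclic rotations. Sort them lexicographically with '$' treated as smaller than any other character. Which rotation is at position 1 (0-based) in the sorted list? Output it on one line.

Answer: ald$pigletemer

Derivation:
All 14 rotations (rotation i = S[i:]+S[:i]):
  rot[0] = pigletemerald$
  rot[1] = igletemerald$p
  rot[2] = gletemerald$pi
  rot[3] = letemerald$pig
  rot[4] = etemerald$pigl
  rot[5] = temerald$pigle
  rot[6] = emerald$piglet
  rot[7] = merald$piglete
  rot[8] = erald$pigletem
  rot[9] = rald$pigleteme
  rot[10] = ald$pigletemer
  rot[11] = ld$pigletemera
  rot[12] = d$pigletemeral
  rot[13] = $pigletemerald
Sorted (with $ < everything):
  sorted[0] = $pigletemerald
  sorted[1] = ald$pigletemer
  sorted[2] = d$pigletemeral
  sorted[3] = emerald$piglet
  sorted[4] = erald$pigletem
  sorted[5] = etemerald$pigl
  sorted[6] = gletemerald$pi
  sorted[7] = igletemerald$p
  sorted[8] = ld$pigletemera
  sorted[9] = letemerald$pig
  sorted[10] = merald$piglete
  sorted[11] = pigletemerald$
  sorted[12] = rald$pigleteme
  sorted[13] = temerald$pigle
sorted[1] = ald$pigletemer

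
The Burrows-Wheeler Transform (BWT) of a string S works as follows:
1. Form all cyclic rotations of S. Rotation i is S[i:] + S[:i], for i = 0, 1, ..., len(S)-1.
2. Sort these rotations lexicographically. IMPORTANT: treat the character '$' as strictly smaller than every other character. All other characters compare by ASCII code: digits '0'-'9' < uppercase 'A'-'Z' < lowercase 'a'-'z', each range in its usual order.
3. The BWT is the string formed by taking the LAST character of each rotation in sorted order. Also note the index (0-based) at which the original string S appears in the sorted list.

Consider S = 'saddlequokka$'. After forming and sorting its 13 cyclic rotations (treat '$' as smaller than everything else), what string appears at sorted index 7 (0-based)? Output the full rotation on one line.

Answer: kka$saddlequo

Derivation:
All 13 rotations (rotation i = S[i:]+S[:i]):
  rot[0] = saddlequokka$
  rot[1] = addlequokka$s
  rot[2] = ddlequokka$sa
  rot[3] = dlequokka$sad
  rot[4] = lequokka$sadd
  rot[5] = equokka$saddl
  rot[6] = quokka$saddle
  rot[7] = uokka$saddleq
  rot[8] = okka$saddlequ
  rot[9] = kka$saddlequo
  rot[10] = ka$saddlequok
  rot[11] = a$saddlequokk
  rot[12] = $saddlequokka
Sorted (with $ < everything):
  sorted[0] = $saddlequokka
  sorted[1] = a$saddlequokk
  sorted[2] = addlequokka$s
  sorted[3] = ddlequokka$sa
  sorted[4] = dlequokka$sad
  sorted[5] = equokka$saddl
  sorted[6] = ka$saddlequok
  sorted[7] = kka$saddlequo
  sorted[8] = lequokka$sadd
  sorted[9] = okka$saddlequ
  sorted[10] = quokka$saddle
  sorted[11] = saddlequokka$
  sorted[12] = uokka$saddleq
sorted[7] = kka$saddlequo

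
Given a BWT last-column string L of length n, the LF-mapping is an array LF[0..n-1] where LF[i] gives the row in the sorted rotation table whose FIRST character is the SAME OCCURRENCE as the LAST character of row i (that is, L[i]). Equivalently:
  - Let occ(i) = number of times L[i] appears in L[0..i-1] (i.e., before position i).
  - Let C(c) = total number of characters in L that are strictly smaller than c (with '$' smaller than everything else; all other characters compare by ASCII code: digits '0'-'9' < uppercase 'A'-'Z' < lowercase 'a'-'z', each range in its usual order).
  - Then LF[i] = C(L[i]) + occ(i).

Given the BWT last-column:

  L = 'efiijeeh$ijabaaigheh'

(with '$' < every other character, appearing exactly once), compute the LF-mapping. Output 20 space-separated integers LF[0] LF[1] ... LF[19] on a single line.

Answer: 5 9 14 15 18 6 7 11 0 16 19 1 4 2 3 17 10 12 8 13

Derivation:
Char counts: '$':1, 'a':3, 'b':1, 'e':4, 'f':1, 'g':1, 'h':3, 'i':4, 'j':2
C (first-col start): C('$')=0, C('a')=1, C('b')=4, C('e')=5, C('f')=9, C('g')=10, C('h')=11, C('i')=14, C('j')=18
L[0]='e': occ=0, LF[0]=C('e')+0=5+0=5
L[1]='f': occ=0, LF[1]=C('f')+0=9+0=9
L[2]='i': occ=0, LF[2]=C('i')+0=14+0=14
L[3]='i': occ=1, LF[3]=C('i')+1=14+1=15
L[4]='j': occ=0, LF[4]=C('j')+0=18+0=18
L[5]='e': occ=1, LF[5]=C('e')+1=5+1=6
L[6]='e': occ=2, LF[6]=C('e')+2=5+2=7
L[7]='h': occ=0, LF[7]=C('h')+0=11+0=11
L[8]='$': occ=0, LF[8]=C('$')+0=0+0=0
L[9]='i': occ=2, LF[9]=C('i')+2=14+2=16
L[10]='j': occ=1, LF[10]=C('j')+1=18+1=19
L[11]='a': occ=0, LF[11]=C('a')+0=1+0=1
L[12]='b': occ=0, LF[12]=C('b')+0=4+0=4
L[13]='a': occ=1, LF[13]=C('a')+1=1+1=2
L[14]='a': occ=2, LF[14]=C('a')+2=1+2=3
L[15]='i': occ=3, LF[15]=C('i')+3=14+3=17
L[16]='g': occ=0, LF[16]=C('g')+0=10+0=10
L[17]='h': occ=1, LF[17]=C('h')+1=11+1=12
L[18]='e': occ=3, LF[18]=C('e')+3=5+3=8
L[19]='h': occ=2, LF[19]=C('h')+2=11+2=13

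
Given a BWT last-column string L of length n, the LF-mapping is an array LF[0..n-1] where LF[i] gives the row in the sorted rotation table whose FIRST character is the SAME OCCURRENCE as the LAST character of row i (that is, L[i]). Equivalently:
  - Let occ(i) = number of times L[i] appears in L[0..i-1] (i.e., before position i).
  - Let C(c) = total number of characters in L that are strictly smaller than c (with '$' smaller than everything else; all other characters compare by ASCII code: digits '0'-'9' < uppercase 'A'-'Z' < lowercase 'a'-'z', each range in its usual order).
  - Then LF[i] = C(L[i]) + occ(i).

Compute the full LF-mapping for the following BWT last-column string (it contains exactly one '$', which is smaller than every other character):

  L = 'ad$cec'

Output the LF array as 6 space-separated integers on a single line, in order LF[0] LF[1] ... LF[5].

Answer: 1 4 0 2 5 3

Derivation:
Char counts: '$':1, 'a':1, 'c':2, 'd':1, 'e':1
C (first-col start): C('$')=0, C('a')=1, C('c')=2, C('d')=4, C('e')=5
L[0]='a': occ=0, LF[0]=C('a')+0=1+0=1
L[1]='d': occ=0, LF[1]=C('d')+0=4+0=4
L[2]='$': occ=0, LF[2]=C('$')+0=0+0=0
L[3]='c': occ=0, LF[3]=C('c')+0=2+0=2
L[4]='e': occ=0, LF[4]=C('e')+0=5+0=5
L[5]='c': occ=1, LF[5]=C('c')+1=2+1=3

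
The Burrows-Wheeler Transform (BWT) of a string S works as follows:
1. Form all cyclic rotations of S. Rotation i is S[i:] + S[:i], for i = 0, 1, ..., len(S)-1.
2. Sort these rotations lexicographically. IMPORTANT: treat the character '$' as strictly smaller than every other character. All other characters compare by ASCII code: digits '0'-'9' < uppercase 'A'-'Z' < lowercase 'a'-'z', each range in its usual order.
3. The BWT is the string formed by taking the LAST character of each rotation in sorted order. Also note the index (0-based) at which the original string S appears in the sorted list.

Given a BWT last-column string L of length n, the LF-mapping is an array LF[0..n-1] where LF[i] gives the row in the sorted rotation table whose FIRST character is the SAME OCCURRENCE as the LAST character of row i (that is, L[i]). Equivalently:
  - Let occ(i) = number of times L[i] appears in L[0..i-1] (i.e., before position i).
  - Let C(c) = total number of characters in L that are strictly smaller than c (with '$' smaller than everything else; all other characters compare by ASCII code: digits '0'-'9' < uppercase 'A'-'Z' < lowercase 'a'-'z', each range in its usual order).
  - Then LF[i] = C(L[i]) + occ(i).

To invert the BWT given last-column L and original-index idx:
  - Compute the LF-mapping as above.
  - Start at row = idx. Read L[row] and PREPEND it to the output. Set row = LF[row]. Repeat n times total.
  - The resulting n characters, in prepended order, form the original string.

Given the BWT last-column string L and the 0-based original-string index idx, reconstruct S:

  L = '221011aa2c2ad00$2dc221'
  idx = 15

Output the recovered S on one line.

LF mapping: 8 9 4 1 5 6 15 16 10 18 11 17 20 2 3 0 12 21 19 13 14 7
Walk LF starting at row 15, prepending L[row]:
  step 1: row=15, L[15]='$', prepend. Next row=LF[15]=0
  step 2: row=0, L[0]='2', prepend. Next row=LF[0]=8
  step 3: row=8, L[8]='2', prepend. Next row=LF[8]=10
  step 4: row=10, L[10]='2', prepend. Next row=LF[10]=11
  step 5: row=11, L[11]='a', prepend. Next row=LF[11]=17
  step 6: row=17, L[17]='d', prepend. Next row=LF[17]=21
  step 7: row=21, L[21]='1', prepend. Next row=LF[21]=7
  step 8: row=7, L[7]='a', prepend. Next row=LF[7]=16
  step 9: row=16, L[16]='2', prepend. Next row=LF[16]=12
  step 10: row=12, L[12]='d', prepend. Next row=LF[12]=20
  step 11: row=20, L[20]='2', prepend. Next row=LF[20]=14
  step 12: row=14, L[14]='0', prepend. Next row=LF[14]=3
  step 13: row=3, L[3]='0', prepend. Next row=LF[3]=1
  step 14: row=1, L[1]='2', prepend. Next row=LF[1]=9
  step 15: row=9, L[9]='c', prepend. Next row=LF[9]=18
  step 16: row=18, L[18]='c', prepend. Next row=LF[18]=19
  step 17: row=19, L[19]='2', prepend. Next row=LF[19]=13
  step 18: row=13, L[13]='0', prepend. Next row=LF[13]=2
  step 19: row=2, L[2]='1', prepend. Next row=LF[2]=4
  step 20: row=4, L[4]='1', prepend. Next row=LF[4]=5
  step 21: row=5, L[5]='1', prepend. Next row=LF[5]=6
  step 22: row=6, L[6]='a', prepend. Next row=LF[6]=15
Reversed output: a11102cc2002d2a1da222$

Answer: a11102cc2002d2a1da222$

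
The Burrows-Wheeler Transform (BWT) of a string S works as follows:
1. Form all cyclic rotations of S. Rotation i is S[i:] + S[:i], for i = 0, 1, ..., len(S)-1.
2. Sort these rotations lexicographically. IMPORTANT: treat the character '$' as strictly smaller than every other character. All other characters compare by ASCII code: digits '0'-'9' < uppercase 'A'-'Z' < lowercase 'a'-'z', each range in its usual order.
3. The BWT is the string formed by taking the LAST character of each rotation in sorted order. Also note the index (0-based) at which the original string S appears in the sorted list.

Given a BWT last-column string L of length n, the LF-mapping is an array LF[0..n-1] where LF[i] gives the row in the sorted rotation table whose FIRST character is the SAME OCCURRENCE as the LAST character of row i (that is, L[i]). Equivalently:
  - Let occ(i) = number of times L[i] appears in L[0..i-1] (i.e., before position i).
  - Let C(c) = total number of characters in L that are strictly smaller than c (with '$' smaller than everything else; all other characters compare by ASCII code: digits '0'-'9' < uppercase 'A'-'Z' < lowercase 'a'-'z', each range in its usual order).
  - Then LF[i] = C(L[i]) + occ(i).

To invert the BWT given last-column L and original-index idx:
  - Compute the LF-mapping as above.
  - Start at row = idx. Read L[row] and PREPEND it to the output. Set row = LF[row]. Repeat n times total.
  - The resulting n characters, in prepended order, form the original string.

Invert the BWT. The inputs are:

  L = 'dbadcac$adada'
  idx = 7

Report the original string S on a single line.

Answer: cadacbaaaddd$

Derivation:
LF mapping: 9 6 1 10 7 2 8 0 3 11 4 12 5
Walk LF starting at row 7, prepending L[row]:
  step 1: row=7, L[7]='$', prepend. Next row=LF[7]=0
  step 2: row=0, L[0]='d', prepend. Next row=LF[0]=9
  step 3: row=9, L[9]='d', prepend. Next row=LF[9]=11
  step 4: row=11, L[11]='d', prepend. Next row=LF[11]=12
  step 5: row=12, L[12]='a', prepend. Next row=LF[12]=5
  step 6: row=5, L[5]='a', prepend. Next row=LF[5]=2
  step 7: row=2, L[2]='a', prepend. Next row=LF[2]=1
  step 8: row=1, L[1]='b', prepend. Next row=LF[1]=6
  step 9: row=6, L[6]='c', prepend. Next row=LF[6]=8
  step 10: row=8, L[8]='a', prepend. Next row=LF[8]=3
  step 11: row=3, L[3]='d', prepend. Next row=LF[3]=10
  step 12: row=10, L[10]='a', prepend. Next row=LF[10]=4
  step 13: row=4, L[4]='c', prepend. Next row=LF[4]=7
Reversed output: cadacbaaaddd$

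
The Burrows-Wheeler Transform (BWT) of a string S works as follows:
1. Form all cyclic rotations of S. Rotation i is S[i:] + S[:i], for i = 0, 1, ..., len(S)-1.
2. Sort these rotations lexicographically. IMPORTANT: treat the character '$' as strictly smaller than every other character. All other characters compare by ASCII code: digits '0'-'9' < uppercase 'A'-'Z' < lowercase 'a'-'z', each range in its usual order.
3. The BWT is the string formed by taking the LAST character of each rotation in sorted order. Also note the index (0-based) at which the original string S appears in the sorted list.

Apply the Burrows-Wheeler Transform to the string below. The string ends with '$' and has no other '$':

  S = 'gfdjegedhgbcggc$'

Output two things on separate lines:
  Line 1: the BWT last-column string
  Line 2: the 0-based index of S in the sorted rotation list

Answer: cggbefgjghge$cdd
12

Derivation:
All 16 rotations (rotation i = S[i:]+S[:i]):
  rot[0] = gfdjegedhgbcggc$
  rot[1] = fdjegedhgbcggc$g
  rot[2] = djegedhgbcggc$gf
  rot[3] = jegedhgbcggc$gfd
  rot[4] = egedhgbcggc$gfdj
  rot[5] = gedhgbcggc$gfdje
  rot[6] = edhgbcggc$gfdjeg
  rot[7] = dhgbcggc$gfdjege
  rot[8] = hgbcggc$gfdjeged
  rot[9] = gbcggc$gfdjegedh
  rot[10] = bcggc$gfdjegedhg
  rot[11] = cggc$gfdjegedhgb
  rot[12] = ggc$gfdjegedhgbc
  rot[13] = gc$gfdjegedhgbcg
  rot[14] = c$gfdjegedhgbcgg
  rot[15] = $gfdjegedhgbcggc
Sorted (with $ < everything):
  sorted[0] = $gfdjegedhgbcggc  (last char: 'c')
  sorted[1] = bcggc$gfdjegedhg  (last char: 'g')
  sorted[2] = c$gfdjegedhgbcgg  (last char: 'g')
  sorted[3] = cggc$gfdjegedhgb  (last char: 'b')
  sorted[4] = dhgbcggc$gfdjege  (last char: 'e')
  sorted[5] = djegedhgbcggc$gf  (last char: 'f')
  sorted[6] = edhgbcggc$gfdjeg  (last char: 'g')
  sorted[7] = egedhgbcggc$gfdj  (last char: 'j')
  sorted[8] = fdjegedhgbcggc$g  (last char: 'g')
  sorted[9] = gbcggc$gfdjegedh  (last char: 'h')
  sorted[10] = gc$gfdjegedhgbcg  (last char: 'g')
  sorted[11] = gedhgbcggc$gfdje  (last char: 'e')
  sorted[12] = gfdjegedhgbcggc$  (last char: '$')
  sorted[13] = ggc$gfdjegedhgbc  (last char: 'c')
  sorted[14] = hgbcggc$gfdjeged  (last char: 'd')
  sorted[15] = jegedhgbcggc$gfd  (last char: 'd')
Last column: cggbefgjghge$cdd
Original string S is at sorted index 12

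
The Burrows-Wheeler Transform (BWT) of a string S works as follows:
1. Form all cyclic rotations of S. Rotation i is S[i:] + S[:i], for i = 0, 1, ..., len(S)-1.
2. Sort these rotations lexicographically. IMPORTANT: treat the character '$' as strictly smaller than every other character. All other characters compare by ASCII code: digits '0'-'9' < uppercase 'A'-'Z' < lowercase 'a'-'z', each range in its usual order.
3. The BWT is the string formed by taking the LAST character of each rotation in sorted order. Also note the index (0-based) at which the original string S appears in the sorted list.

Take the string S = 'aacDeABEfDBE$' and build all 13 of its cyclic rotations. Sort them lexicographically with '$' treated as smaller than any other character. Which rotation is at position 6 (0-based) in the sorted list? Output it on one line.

All 13 rotations (rotation i = S[i:]+S[:i]):
  rot[0] = aacDeABEfDBE$
  rot[1] = acDeABEfDBE$a
  rot[2] = cDeABEfDBE$aa
  rot[3] = DeABEfDBE$aac
  rot[4] = eABEfDBE$aacD
  rot[5] = ABEfDBE$aacDe
  rot[6] = BEfDBE$aacDeA
  rot[7] = EfDBE$aacDeAB
  rot[8] = fDBE$aacDeABE
  rot[9] = DBE$aacDeABEf
  rot[10] = BE$aacDeABEfD
  rot[11] = E$aacDeABEfDB
  rot[12] = $aacDeABEfDBE
Sorted (with $ < everything):
  sorted[0] = $aacDeABEfDBE
  sorted[1] = ABEfDBE$aacDe
  sorted[2] = BE$aacDeABEfD
  sorted[3] = BEfDBE$aacDeA
  sorted[4] = DBE$aacDeABEf
  sorted[5] = DeABEfDBE$aac
  sorted[6] = E$aacDeABEfDB
  sorted[7] = EfDBE$aacDeAB
  sorted[8] = aacDeABEfDBE$
  sorted[9] = acDeABEfDBE$a
  sorted[10] = cDeABEfDBE$aa
  sorted[11] = eABEfDBE$aacD
  sorted[12] = fDBE$aacDeABE
sorted[6] = E$aacDeABEfDB

Answer: E$aacDeABEfDB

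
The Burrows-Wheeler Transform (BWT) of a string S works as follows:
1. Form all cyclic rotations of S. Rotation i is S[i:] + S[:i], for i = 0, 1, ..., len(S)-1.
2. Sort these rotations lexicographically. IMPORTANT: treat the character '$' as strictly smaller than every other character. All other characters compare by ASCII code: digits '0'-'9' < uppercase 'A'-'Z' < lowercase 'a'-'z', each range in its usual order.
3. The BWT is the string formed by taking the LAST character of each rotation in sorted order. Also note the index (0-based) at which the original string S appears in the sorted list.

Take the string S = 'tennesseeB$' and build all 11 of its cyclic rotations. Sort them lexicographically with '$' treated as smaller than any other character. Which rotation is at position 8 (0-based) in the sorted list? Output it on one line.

Answer: seeB$tennes

Derivation:
All 11 rotations (rotation i = S[i:]+S[:i]):
  rot[0] = tennesseeB$
  rot[1] = ennesseeB$t
  rot[2] = nnesseeB$te
  rot[3] = nesseeB$ten
  rot[4] = esseeB$tenn
  rot[5] = sseeB$tenne
  rot[6] = seeB$tennes
  rot[7] = eeB$tenness
  rot[8] = eB$tennesse
  rot[9] = B$tennessee
  rot[10] = $tennesseeB
Sorted (with $ < everything):
  sorted[0] = $tennesseeB
  sorted[1] = B$tennessee
  sorted[2] = eB$tennesse
  sorted[3] = eeB$tenness
  sorted[4] = ennesseeB$t
  sorted[5] = esseeB$tenn
  sorted[6] = nesseeB$ten
  sorted[7] = nnesseeB$te
  sorted[8] = seeB$tennes
  sorted[9] = sseeB$tenne
  sorted[10] = tennesseeB$
sorted[8] = seeB$tennes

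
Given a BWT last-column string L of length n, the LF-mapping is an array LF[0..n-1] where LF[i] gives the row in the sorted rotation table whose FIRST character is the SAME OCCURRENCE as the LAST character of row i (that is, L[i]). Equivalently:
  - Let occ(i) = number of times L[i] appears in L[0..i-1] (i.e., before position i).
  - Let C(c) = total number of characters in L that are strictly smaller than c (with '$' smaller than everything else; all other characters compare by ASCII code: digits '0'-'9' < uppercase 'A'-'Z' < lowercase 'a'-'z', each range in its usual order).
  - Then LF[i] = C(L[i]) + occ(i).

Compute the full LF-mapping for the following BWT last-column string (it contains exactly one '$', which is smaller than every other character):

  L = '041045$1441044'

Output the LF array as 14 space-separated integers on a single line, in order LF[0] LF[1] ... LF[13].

Char counts: '$':1, '0':3, '1':3, '4':6, '5':1
C (first-col start): C('$')=0, C('0')=1, C('1')=4, C('4')=7, C('5')=13
L[0]='0': occ=0, LF[0]=C('0')+0=1+0=1
L[1]='4': occ=0, LF[1]=C('4')+0=7+0=7
L[2]='1': occ=0, LF[2]=C('1')+0=4+0=4
L[3]='0': occ=1, LF[3]=C('0')+1=1+1=2
L[4]='4': occ=1, LF[4]=C('4')+1=7+1=8
L[5]='5': occ=0, LF[5]=C('5')+0=13+0=13
L[6]='$': occ=0, LF[6]=C('$')+0=0+0=0
L[7]='1': occ=1, LF[7]=C('1')+1=4+1=5
L[8]='4': occ=2, LF[8]=C('4')+2=7+2=9
L[9]='4': occ=3, LF[9]=C('4')+3=7+3=10
L[10]='1': occ=2, LF[10]=C('1')+2=4+2=6
L[11]='0': occ=2, LF[11]=C('0')+2=1+2=3
L[12]='4': occ=4, LF[12]=C('4')+4=7+4=11
L[13]='4': occ=5, LF[13]=C('4')+5=7+5=12

Answer: 1 7 4 2 8 13 0 5 9 10 6 3 11 12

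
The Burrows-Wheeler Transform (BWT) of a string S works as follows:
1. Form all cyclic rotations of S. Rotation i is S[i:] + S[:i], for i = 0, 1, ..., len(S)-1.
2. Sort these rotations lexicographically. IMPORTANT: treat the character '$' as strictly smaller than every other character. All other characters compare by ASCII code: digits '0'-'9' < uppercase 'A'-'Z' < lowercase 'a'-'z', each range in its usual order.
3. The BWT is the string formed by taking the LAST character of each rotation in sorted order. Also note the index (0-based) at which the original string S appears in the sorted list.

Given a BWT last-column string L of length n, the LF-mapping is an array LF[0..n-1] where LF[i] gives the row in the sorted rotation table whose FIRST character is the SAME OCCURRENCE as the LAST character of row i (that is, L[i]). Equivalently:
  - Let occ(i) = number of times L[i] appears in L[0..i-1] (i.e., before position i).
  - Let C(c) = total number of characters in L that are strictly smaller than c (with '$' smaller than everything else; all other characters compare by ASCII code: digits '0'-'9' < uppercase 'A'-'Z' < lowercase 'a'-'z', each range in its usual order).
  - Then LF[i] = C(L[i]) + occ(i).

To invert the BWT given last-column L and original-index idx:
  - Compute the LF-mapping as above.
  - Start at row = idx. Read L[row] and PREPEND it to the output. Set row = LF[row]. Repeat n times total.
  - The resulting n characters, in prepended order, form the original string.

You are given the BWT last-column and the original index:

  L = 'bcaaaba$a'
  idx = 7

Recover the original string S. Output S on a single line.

LF mapping: 6 8 1 2 3 7 4 0 5
Walk LF starting at row 7, prepending L[row]:
  step 1: row=7, L[7]='$', prepend. Next row=LF[7]=0
  step 2: row=0, L[0]='b', prepend. Next row=LF[0]=6
  step 3: row=6, L[6]='a', prepend. Next row=LF[6]=4
  step 4: row=4, L[4]='a', prepend. Next row=LF[4]=3
  step 5: row=3, L[3]='a', prepend. Next row=LF[3]=2
  step 6: row=2, L[2]='a', prepend. Next row=LF[2]=1
  step 7: row=1, L[1]='c', prepend. Next row=LF[1]=8
  step 8: row=8, L[8]='a', prepend. Next row=LF[8]=5
  step 9: row=5, L[5]='b', prepend. Next row=LF[5]=7
Reversed output: bacaaaab$

Answer: bacaaaab$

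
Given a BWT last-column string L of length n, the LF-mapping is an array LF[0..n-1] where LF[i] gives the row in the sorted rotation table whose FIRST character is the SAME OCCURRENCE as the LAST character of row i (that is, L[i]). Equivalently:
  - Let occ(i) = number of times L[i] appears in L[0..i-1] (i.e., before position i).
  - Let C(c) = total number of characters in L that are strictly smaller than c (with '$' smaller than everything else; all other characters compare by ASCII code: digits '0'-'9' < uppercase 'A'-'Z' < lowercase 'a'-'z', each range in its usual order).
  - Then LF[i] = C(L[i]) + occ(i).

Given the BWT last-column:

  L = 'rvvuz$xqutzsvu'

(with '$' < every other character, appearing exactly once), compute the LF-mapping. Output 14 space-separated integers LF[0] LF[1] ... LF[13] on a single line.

Char counts: '$':1, 'q':1, 'r':1, 's':1, 't':1, 'u':3, 'v':3, 'x':1, 'z':2
C (first-col start): C('$')=0, C('q')=1, C('r')=2, C('s')=3, C('t')=4, C('u')=5, C('v')=8, C('x')=11, C('z')=12
L[0]='r': occ=0, LF[0]=C('r')+0=2+0=2
L[1]='v': occ=0, LF[1]=C('v')+0=8+0=8
L[2]='v': occ=1, LF[2]=C('v')+1=8+1=9
L[3]='u': occ=0, LF[3]=C('u')+0=5+0=5
L[4]='z': occ=0, LF[4]=C('z')+0=12+0=12
L[5]='$': occ=0, LF[5]=C('$')+0=0+0=0
L[6]='x': occ=0, LF[6]=C('x')+0=11+0=11
L[7]='q': occ=0, LF[7]=C('q')+0=1+0=1
L[8]='u': occ=1, LF[8]=C('u')+1=5+1=6
L[9]='t': occ=0, LF[9]=C('t')+0=4+0=4
L[10]='z': occ=1, LF[10]=C('z')+1=12+1=13
L[11]='s': occ=0, LF[11]=C('s')+0=3+0=3
L[12]='v': occ=2, LF[12]=C('v')+2=8+2=10
L[13]='u': occ=2, LF[13]=C('u')+2=5+2=7

Answer: 2 8 9 5 12 0 11 1 6 4 13 3 10 7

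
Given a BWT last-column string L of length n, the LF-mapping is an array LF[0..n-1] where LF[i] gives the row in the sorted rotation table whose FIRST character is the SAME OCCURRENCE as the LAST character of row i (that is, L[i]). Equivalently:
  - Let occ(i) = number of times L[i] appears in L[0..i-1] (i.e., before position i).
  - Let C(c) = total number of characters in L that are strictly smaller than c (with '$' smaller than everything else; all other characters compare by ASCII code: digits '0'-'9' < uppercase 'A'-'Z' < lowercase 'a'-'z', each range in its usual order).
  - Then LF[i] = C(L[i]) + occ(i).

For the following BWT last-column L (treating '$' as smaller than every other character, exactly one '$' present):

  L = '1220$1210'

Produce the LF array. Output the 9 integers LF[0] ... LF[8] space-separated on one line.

Char counts: '$':1, '0':2, '1':3, '2':3
C (first-col start): C('$')=0, C('0')=1, C('1')=3, C('2')=6
L[0]='1': occ=0, LF[0]=C('1')+0=3+0=3
L[1]='2': occ=0, LF[1]=C('2')+0=6+0=6
L[2]='2': occ=1, LF[2]=C('2')+1=6+1=7
L[3]='0': occ=0, LF[3]=C('0')+0=1+0=1
L[4]='$': occ=0, LF[4]=C('$')+0=0+0=0
L[5]='1': occ=1, LF[5]=C('1')+1=3+1=4
L[6]='2': occ=2, LF[6]=C('2')+2=6+2=8
L[7]='1': occ=2, LF[7]=C('1')+2=3+2=5
L[8]='0': occ=1, LF[8]=C('0')+1=1+1=2

Answer: 3 6 7 1 0 4 8 5 2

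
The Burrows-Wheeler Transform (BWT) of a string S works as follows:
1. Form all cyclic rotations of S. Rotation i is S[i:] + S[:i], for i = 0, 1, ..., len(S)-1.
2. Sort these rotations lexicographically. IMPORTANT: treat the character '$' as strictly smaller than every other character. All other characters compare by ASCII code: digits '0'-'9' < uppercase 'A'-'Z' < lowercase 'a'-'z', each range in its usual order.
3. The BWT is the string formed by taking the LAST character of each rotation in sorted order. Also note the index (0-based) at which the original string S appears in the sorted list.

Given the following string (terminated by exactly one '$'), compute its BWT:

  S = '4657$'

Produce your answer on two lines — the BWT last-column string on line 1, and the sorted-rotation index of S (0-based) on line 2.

All 5 rotations (rotation i = S[i:]+S[:i]):
  rot[0] = 4657$
  rot[1] = 657$4
  rot[2] = 57$46
  rot[3] = 7$465
  rot[4] = $4657
Sorted (with $ < everything):
  sorted[0] = $4657  (last char: '7')
  sorted[1] = 4657$  (last char: '$')
  sorted[2] = 57$46  (last char: '6')
  sorted[3] = 657$4  (last char: '4')
  sorted[4] = 7$465  (last char: '5')
Last column: 7$645
Original string S is at sorted index 1

Answer: 7$645
1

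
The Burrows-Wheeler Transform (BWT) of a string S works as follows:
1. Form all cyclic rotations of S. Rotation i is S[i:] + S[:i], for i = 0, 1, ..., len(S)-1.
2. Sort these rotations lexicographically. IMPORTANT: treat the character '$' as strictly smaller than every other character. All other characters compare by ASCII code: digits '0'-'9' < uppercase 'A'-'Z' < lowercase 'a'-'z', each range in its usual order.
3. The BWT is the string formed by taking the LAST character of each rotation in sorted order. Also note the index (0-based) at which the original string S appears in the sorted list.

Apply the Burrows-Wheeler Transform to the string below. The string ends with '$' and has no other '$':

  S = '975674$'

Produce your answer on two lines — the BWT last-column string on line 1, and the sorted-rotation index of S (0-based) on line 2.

All 7 rotations (rotation i = S[i:]+S[:i]):
  rot[0] = 975674$
  rot[1] = 75674$9
  rot[2] = 5674$97
  rot[3] = 674$975
  rot[4] = 74$9756
  rot[5] = 4$97567
  rot[6] = $975674
Sorted (with $ < everything):
  sorted[0] = $975674  (last char: '4')
  sorted[1] = 4$97567  (last char: '7')
  sorted[2] = 5674$97  (last char: '7')
  sorted[3] = 674$975  (last char: '5')
  sorted[4] = 74$9756  (last char: '6')
  sorted[5] = 75674$9  (last char: '9')
  sorted[6] = 975674$  (last char: '$')
Last column: 477569$
Original string S is at sorted index 6

Answer: 477569$
6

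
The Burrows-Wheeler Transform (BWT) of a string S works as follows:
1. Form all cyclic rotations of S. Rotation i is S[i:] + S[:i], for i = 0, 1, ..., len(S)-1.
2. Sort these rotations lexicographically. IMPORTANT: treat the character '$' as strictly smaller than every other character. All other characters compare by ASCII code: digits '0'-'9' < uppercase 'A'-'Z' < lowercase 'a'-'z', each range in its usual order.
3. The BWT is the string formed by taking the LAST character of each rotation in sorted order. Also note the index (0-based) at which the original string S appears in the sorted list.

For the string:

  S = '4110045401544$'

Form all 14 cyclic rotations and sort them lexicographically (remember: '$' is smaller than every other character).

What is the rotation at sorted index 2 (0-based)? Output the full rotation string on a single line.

All 14 rotations (rotation i = S[i:]+S[:i]):
  rot[0] = 4110045401544$
  rot[1] = 110045401544$4
  rot[2] = 10045401544$41
  rot[3] = 0045401544$411
  rot[4] = 045401544$4110
  rot[5] = 45401544$41100
  rot[6] = 5401544$411004
  rot[7] = 401544$4110045
  rot[8] = 01544$41100454
  rot[9] = 1544$411004540
  rot[10] = 544$4110045401
  rot[11] = 44$41100454015
  rot[12] = 4$411004540154
  rot[13] = $4110045401544
Sorted (with $ < everything):
  sorted[0] = $4110045401544
  sorted[1] = 0045401544$411
  sorted[2] = 01544$41100454
  sorted[3] = 045401544$4110
  sorted[4] = 10045401544$41
  sorted[5] = 110045401544$4
  sorted[6] = 1544$411004540
  sorted[7] = 4$411004540154
  sorted[8] = 401544$4110045
  sorted[9] = 4110045401544$
  sorted[10] = 44$41100454015
  sorted[11] = 45401544$41100
  sorted[12] = 5401544$411004
  sorted[13] = 544$4110045401
sorted[2] = 01544$41100454

Answer: 01544$41100454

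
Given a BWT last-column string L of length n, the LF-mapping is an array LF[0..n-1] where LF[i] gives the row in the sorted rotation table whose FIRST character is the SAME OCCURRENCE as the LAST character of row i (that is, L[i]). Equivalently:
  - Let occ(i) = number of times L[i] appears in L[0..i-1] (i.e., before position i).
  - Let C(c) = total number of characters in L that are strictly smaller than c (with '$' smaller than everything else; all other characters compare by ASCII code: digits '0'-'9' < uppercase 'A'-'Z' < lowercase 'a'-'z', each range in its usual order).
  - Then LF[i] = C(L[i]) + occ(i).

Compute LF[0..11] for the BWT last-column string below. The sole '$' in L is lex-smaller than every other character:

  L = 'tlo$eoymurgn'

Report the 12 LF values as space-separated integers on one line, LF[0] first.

Answer: 9 3 6 0 1 7 11 4 10 8 2 5

Derivation:
Char counts: '$':1, 'e':1, 'g':1, 'l':1, 'm':1, 'n':1, 'o':2, 'r':1, 't':1, 'u':1, 'y':1
C (first-col start): C('$')=0, C('e')=1, C('g')=2, C('l')=3, C('m')=4, C('n')=5, C('o')=6, C('r')=8, C('t')=9, C('u')=10, C('y')=11
L[0]='t': occ=0, LF[0]=C('t')+0=9+0=9
L[1]='l': occ=0, LF[1]=C('l')+0=3+0=3
L[2]='o': occ=0, LF[2]=C('o')+0=6+0=6
L[3]='$': occ=0, LF[3]=C('$')+0=0+0=0
L[4]='e': occ=0, LF[4]=C('e')+0=1+0=1
L[5]='o': occ=1, LF[5]=C('o')+1=6+1=7
L[6]='y': occ=0, LF[6]=C('y')+0=11+0=11
L[7]='m': occ=0, LF[7]=C('m')+0=4+0=4
L[8]='u': occ=0, LF[8]=C('u')+0=10+0=10
L[9]='r': occ=0, LF[9]=C('r')+0=8+0=8
L[10]='g': occ=0, LF[10]=C('g')+0=2+0=2
L[11]='n': occ=0, LF[11]=C('n')+0=5+0=5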